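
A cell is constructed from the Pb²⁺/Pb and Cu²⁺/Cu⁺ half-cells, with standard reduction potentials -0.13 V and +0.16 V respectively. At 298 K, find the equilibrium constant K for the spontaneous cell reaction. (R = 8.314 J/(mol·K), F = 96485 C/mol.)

E°_cell = +0.16 − (-0.13) = 0.29 V, with n = 2 electrons transferred.
At equilibrium E = 0, so the Nernst equation gives ln K = nFE°/RT = (2)(96485)(0.29)/((8.314)(298)) = 22.59.
K = e^22.59 = 6.4 × 10^9.

6.4 × 10^9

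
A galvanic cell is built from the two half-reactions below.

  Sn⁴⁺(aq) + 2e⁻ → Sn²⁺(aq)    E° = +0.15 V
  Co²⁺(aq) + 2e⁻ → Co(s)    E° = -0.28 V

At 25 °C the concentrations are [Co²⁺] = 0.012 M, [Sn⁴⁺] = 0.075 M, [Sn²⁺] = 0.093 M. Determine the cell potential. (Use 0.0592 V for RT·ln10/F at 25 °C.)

The Sn⁴⁺/Sn²⁺ couple has the higher reduction potential and acts as the cathode, so E°_cell = +0.15 − (-0.28) = 0.43 V.
Balancing electrons gives n = 2; the reaction quotient is Q = [Co²⁺]·[Sn²⁺]/[Sn⁴⁺] = 0.0149.
At 25 °C, E = E° − (0.0592/n) log Q = 0.43 − (0.0592/2)(-1.827) = 0.430 + 0.054 = 0.484 V.

0.484 V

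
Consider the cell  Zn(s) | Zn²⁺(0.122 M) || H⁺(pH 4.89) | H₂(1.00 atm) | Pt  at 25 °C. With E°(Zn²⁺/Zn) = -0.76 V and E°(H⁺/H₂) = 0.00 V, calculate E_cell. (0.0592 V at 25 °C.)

The hydrogen couple is the cathode, so E°_cell = 0.76 V; n = 2.
[H⁺] = 10^(−4.89) = 1.3 × 10^-5 M, and Q = [Zn²⁺]·P(H₂) / [H⁺]^2 = 7.35 × 10^8.
E = E° − (0.0592/2) log Q = 0.76 − (0.0592/2)(8.866) = 0.498 V.

0.50 V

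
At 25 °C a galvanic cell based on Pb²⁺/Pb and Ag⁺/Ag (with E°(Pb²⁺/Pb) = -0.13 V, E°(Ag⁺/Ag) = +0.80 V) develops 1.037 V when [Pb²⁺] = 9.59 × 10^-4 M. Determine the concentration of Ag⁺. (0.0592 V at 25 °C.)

From the Nernst equation, log Q = n(E° − E)/0.0592 = 2(0.93 − 1.037)/0.0592 = -3.615, so Q = 2.43 × 10^-4.
With Q = [Pb²⁺]/[Ag⁺]^2 and the known concentrations, [Ag⁺]^2 in the denominator gives [Ag⁺] = 2.0 M.

2.0 M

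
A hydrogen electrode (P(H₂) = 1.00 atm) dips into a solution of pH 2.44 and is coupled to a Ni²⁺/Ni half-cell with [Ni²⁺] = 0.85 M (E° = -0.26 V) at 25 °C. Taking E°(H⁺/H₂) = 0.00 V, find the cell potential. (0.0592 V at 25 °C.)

The hydrogen couple is the cathode, so E°_cell = 0.26 V; n = 2.
[H⁺] = 10^(−2.44) = 0.0036 M, and Q = [Ni²⁺]·P(H₂) / [H⁺]^2 = 6.45 × 10^4.
E = E° − (0.0592/2) log Q = 0.26 − (0.0592/2)(4.809) = 0.118 V.

0.12 V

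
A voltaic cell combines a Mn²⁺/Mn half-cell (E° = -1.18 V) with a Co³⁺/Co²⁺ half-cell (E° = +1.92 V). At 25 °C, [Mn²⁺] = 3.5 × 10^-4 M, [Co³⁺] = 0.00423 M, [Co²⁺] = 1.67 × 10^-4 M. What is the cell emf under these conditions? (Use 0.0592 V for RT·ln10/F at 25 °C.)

3.29 V

The Co³⁺/Co²⁺ couple has the higher reduction potential and acts as the cathode, so E°_cell = +1.92 − (-1.18) = 3.10 V.
Balancing electrons gives n = 2; the reaction quotient is Q = [Mn²⁺]·[Co²⁺]^2/[Co³⁺]^2 = 5.46 × 10^-7.
At 25 °C, E = E° − (0.0592/n) log Q = 3.10 − (0.0592/2)(-6.263) = 3.100 + 0.185 = 3.285 V.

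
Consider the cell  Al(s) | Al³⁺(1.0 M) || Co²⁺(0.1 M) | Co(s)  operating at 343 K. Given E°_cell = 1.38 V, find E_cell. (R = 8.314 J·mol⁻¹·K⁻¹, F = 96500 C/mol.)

1.35 V

Balancing electrons gives n = 6; the reaction quotient is Q = [Al³⁺]^2/[Co²⁺]^3 = 1000.
E = E° − (RT/nF) ln Q = 1.38 − (8.314×343)/(6×96500) × (6.908) = 1.380 − 0.034 = 1.346 V.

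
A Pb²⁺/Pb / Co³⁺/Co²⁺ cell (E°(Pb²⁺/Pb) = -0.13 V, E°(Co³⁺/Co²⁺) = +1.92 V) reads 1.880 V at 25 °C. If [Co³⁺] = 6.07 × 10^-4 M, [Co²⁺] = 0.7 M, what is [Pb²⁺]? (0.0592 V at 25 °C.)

From the Nernst equation, log Q = n(E° − E)/0.0592 = 2(2.05 − 1.880)/0.0592 = 5.743, so Q = 5.54 × 10^5.
With Q = [Pb²⁺]·[Co²⁺]^2/[Co³⁺]^2 and the known concentrations, [Pb²⁺] in the numerator gives [Pb²⁺] = 0.42 M.

0.42 M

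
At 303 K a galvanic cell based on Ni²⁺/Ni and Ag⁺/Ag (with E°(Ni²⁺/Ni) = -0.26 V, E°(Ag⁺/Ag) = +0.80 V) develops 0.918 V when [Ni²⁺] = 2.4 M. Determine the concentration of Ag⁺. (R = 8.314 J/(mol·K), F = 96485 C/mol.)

0.0067 M

From the Nernst equation, ln Q = nF(E° − E)/RT = 2×96485×(1.06 − 0.918)/(8.314×303) = 10.877, so Q = 5.3 × 10^4.
With Q = [Ni²⁺]/[Ag⁺]^2 and the known concentrations, [Ag⁺]^2 in the denominator gives [Ag⁺] = 0.0067 M.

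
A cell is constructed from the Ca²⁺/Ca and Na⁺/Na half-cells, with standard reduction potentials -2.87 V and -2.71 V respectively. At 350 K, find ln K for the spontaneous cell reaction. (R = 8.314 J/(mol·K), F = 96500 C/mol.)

E°_cell = -2.71 − (-2.87) = 0.16 V, with n = 2 electrons transferred.
At equilibrium E = 0, so the Nernst equation gives ln K = nFE°/RT = (2)(96500)(0.16)/((8.314)(350)) = 10.61.

ln K = 10.6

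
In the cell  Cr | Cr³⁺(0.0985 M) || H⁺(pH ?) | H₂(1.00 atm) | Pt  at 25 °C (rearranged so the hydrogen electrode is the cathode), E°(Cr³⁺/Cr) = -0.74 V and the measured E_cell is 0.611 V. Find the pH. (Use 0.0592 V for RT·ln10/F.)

E°_cell = 0.74 V and n = 6.
log Q = n(E° − E)/0.0592 = 6×(0.74 − 0.611)/0.0592 = 13.074.
With Q = [Cr³⁺]^2·P(H₂)^3 / [H⁺]^6, solving for [H⁺] gives log[H⁺] = -2.515, so pH = 2.51.

pH = 2.51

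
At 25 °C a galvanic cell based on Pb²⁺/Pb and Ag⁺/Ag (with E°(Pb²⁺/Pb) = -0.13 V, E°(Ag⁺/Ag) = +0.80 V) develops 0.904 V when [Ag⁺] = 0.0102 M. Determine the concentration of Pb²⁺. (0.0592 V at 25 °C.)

From the Nernst equation, log Q = n(E° − E)/0.0592 = 2(0.93 − 0.904)/0.0592 = 0.878, so Q = 7.56.
With Q = [Pb²⁺]/[Ag⁺]^2 and the known concentrations, [Pb²⁺] in the numerator gives [Pb²⁺] = 7.9 × 10^-4 M.

7.9 × 10^-4 M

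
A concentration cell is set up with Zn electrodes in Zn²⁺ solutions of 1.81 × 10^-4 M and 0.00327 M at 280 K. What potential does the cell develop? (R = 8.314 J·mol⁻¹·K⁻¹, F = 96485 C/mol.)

0.035 V

Both half-cells are Zn²⁺/Zn, so E°_cell = 0. The concentrated side is the cathode; the cell reaction moves Zn²⁺ from high to low concentration with n = 2.
Q = [Zn²⁺]_dilute/[Zn²⁺]_conc = 1.81 × 10^-4/0.00327 = 0.0554.
E = 0 − (RT/nF) ln Q = −((8.314×280)/(2×96485))(-2.894) = 0.0349 V.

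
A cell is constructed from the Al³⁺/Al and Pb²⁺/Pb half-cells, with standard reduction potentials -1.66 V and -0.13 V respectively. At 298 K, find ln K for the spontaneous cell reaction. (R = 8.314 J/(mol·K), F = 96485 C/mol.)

ln K = 357.5

E°_cell = -0.13 − (-1.66) = 1.53 V, with n = 6 electrons transferred.
At equilibrium E = 0, so the Nernst equation gives ln K = nFE°/RT = (6)(96485)(1.53)/((8.314)(298)) = 357.50.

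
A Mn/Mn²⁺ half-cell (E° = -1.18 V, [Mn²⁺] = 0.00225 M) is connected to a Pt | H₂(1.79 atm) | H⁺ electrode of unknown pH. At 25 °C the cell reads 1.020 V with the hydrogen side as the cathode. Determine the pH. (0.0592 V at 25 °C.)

E°_cell = 1.18 V and n = 2.
log Q = n(E° − E)/0.0592 = 2×(1.18 − 1.020)/0.0592 = 5.405.
With Q = [Mn²⁺]·P(H₂) / [H⁺]^2, solving for [H⁺] gives log[H⁺] = -3.900, so pH = 3.90.

pH = 3.90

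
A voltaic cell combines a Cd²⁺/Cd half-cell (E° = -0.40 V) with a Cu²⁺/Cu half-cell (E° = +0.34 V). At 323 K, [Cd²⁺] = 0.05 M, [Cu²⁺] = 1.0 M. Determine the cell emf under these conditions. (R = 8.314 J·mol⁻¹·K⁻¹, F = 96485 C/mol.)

The Cu²⁺/Cu couple has the higher reduction potential and acts as the cathode, so E°_cell = +0.34 − (-0.40) = 0.74 V.
Balancing electrons gives n = 2; the reaction quotient is Q = [Cd²⁺]/[Cu²⁺] = 0.0500.
E = E° − (RT/nF) ln Q = 0.74 − (8.314×323)/(2×96485) × (-2.996) = 0.740 + 0.042 = 0.782 V.

0.782 V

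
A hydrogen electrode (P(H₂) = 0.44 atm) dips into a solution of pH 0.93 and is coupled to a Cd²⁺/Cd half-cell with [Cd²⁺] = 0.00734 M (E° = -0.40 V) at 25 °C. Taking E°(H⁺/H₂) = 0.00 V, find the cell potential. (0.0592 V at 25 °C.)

0.42 V

The hydrogen couple is the cathode, so E°_cell = 0.40 V; n = 2.
[H⁺] = 10^(−0.93) = 0.12 M, and Q = [Cd²⁺]·P(H₂) / [H⁺]^2 = 0.234.
E = E° − (0.0592/2) log Q = 0.40 − (0.0592/2)(-0.631) = 0.419 V.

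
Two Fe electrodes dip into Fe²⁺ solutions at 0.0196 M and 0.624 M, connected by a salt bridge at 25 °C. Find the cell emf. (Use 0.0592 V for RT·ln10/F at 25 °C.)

Both half-cells are Fe²⁺/Fe, so E°_cell = 0. The concentrated side is the cathode; the cell reaction moves Fe²⁺ from high to low concentration with n = 2.
Q = [Fe²⁺]_dilute/[Fe²⁺]_conc = 0.0196/0.624 = 0.0314.
E = 0 − (0.0592/2) log Q = −(0.0592/2)(-1.503) = 0.0445 V.

0.044 V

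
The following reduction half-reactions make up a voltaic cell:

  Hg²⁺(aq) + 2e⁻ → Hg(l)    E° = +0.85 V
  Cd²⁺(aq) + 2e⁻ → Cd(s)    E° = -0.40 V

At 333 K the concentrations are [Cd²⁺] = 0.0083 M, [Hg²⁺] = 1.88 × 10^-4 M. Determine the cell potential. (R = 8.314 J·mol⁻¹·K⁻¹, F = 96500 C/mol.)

The Hg²⁺/Hg couple has the higher reduction potential and acts as the cathode, so E°_cell = +0.85 − (-0.40) = 1.25 V.
Balancing electrons gives n = 2; the reaction quotient is Q = [Cd²⁺]/[Hg²⁺] = 44.1.
E = E° − (RT/nF) ln Q = 1.25 − (8.314×333)/(2×96500) × (3.788) = 1.250 − 0.054 = 1.196 V.

1.20 V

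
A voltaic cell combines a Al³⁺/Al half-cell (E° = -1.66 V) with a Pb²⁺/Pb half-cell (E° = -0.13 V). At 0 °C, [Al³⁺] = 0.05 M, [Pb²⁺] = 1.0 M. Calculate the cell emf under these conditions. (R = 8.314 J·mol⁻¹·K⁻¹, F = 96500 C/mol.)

1.55 V

The Pb²⁺/Pb couple has the higher reduction potential and acts as the cathode, so E°_cell = -0.13 − (-1.66) = 1.53 V.
Balancing electrons gives n = 6; the reaction quotient is Q = [Al³⁺]^2/[Pb²⁺]^3 = 0.00250.
E = E° − (RT/nF) ln Q = 1.53 − (8.314×273)/(6×96500) × (-5.991) = 1.530 + 0.023 = 1.553 V.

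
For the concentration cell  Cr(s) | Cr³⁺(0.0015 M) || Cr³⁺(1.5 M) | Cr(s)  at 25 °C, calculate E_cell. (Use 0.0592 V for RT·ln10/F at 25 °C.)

Both half-cells are Cr³⁺/Cr, so E°_cell = 0. The concentrated side is the cathode; the cell reaction moves Cr³⁺ from high to low concentration with n = 3.
Q = [Cr³⁺]_dilute/[Cr³⁺]_conc = 0.0015/1.5 = 0.00100.
E = 0 − (0.0592/3) log Q = −(0.0592/3)(-3.000) = 0.0592 V.

0.059 V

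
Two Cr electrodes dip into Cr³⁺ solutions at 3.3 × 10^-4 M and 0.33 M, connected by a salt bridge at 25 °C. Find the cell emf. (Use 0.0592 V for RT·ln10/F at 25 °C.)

0.059 V

Both half-cells are Cr³⁺/Cr, so E°_cell = 0. The concentrated side is the cathode; the cell reaction moves Cr³⁺ from high to low concentration with n = 3.
Q = [Cr³⁺]_dilute/[Cr³⁺]_conc = 3.3 × 10^-4/0.33 = 0.00100.
E = 0 − (0.0592/3) log Q = −(0.0592/3)(-3.000) = 0.0592 V.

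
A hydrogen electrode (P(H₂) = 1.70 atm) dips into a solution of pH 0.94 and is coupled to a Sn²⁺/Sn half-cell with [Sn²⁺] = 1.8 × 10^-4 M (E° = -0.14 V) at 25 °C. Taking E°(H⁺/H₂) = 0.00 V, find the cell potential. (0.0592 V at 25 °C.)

0.19 V

The hydrogen couple is the cathode, so E°_cell = 0.14 V; n = 2.
[H⁺] = 10^(−0.94) = 0.11 M, and Q = [Sn²⁺]·P(H₂) / [H⁺]^2 = 0.0232.
E = E° − (0.0592/2) log Q = 0.14 − (0.0592/2)(-1.634) = 0.188 V.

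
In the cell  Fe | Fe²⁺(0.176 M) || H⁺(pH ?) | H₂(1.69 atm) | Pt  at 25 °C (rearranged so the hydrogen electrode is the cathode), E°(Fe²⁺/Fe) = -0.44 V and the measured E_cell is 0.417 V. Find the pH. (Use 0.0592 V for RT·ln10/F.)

E°_cell = 0.44 V and n = 2.
log Q = n(E° − E)/0.0592 = 2×(0.44 − 0.417)/0.0592 = 0.777.
With Q = [Fe²⁺]·P(H₂) / [H⁺]^2, solving for [H⁺] gives log[H⁺] = -0.652, so pH = 0.65.

pH = 0.65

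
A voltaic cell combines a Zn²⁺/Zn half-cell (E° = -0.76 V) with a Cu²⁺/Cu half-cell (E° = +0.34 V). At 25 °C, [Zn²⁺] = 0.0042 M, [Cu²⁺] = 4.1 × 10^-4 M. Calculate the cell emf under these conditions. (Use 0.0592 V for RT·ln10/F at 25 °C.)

1.07 V

The Cu²⁺/Cu couple has the higher reduction potential and acts as the cathode, so E°_cell = +0.34 − (-0.76) = 1.10 V.
Balancing electrons gives n = 2; the reaction quotient is Q = [Zn²⁺]/[Cu²⁺] = 10.2.
At 25 °C, E = E° − (0.0592/n) log Q = 1.10 − (0.0592/2)(1.010) = 1.100 − 0.030 = 1.070 V.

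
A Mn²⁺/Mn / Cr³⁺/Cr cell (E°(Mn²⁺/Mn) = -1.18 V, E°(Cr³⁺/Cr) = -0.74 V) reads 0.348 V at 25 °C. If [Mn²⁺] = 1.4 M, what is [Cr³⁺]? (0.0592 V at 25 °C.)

From the Nernst equation, log Q = n(E° − E)/0.0592 = 6(0.44 − 0.348)/0.0592 = 9.324, so Q = 2.11 × 10^9.
With Q = [Mn²⁺]^3/[Cr³⁺]^2 and the known concentrations, [Cr³⁺]^2 in the denominator gives [Cr³⁺] = 3.6 × 10^-5 M.

3.6 × 10^-5 M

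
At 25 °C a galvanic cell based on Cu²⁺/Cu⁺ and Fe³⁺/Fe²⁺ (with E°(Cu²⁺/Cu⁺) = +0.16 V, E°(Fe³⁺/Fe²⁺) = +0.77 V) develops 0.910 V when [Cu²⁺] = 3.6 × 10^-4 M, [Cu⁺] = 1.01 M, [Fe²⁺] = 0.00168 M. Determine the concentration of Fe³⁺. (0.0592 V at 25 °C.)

0.07 M

From the Nernst equation, log Q = n(E° − E)/0.0592 = 1(0.61 − 0.910)/0.0592 = -5.068, so Q = 8.56 × 10^-6.
With Q = [Cu²⁺]·[Fe²⁺]/([Cu⁺]·[Fe³⁺]) and the known concentrations, [Fe³⁺] in the denominator gives [Fe³⁺] = 0.07 M.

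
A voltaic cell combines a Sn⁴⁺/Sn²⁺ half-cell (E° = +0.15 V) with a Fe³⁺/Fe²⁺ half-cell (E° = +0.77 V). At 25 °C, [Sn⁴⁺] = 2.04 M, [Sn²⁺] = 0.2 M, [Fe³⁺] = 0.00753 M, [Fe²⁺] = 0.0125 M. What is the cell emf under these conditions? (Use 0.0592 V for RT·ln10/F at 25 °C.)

The Fe³⁺/Fe²⁺ couple has the higher reduction potential and acts as the cathode, so E°_cell = +0.77 − (+0.15) = 0.62 V.
Balancing electrons gives n = 2; the reaction quotient is Q = [Sn⁴⁺]·[Fe²⁺]^2/([Sn²⁺]·[Fe³⁺]^2) = 28.1.
At 25 °C, E = E° − (0.0592/n) log Q = 0.62 − (0.0592/2)(1.449) = 0.620 − 0.043 = 0.577 V.

0.577 V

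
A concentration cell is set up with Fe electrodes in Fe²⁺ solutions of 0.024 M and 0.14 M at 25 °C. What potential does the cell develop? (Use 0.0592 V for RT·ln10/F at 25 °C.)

Both half-cells are Fe²⁺/Fe, so E°_cell = 0. The concentrated side is the cathode; the cell reaction moves Fe²⁺ from high to low concentration with n = 2.
Q = [Fe²⁺]_dilute/[Fe²⁺]_conc = 0.024/0.14 = 0.171.
E = 0 − (0.0592/2) log Q = −(0.0592/2)(-0.766) = 0.0227 V.

0.023 V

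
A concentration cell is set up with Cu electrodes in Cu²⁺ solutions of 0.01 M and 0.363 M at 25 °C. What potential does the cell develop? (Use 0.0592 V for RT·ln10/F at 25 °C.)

Both half-cells are Cu²⁺/Cu, so E°_cell = 0. The concentrated side is the cathode; the cell reaction moves Cu²⁺ from high to low concentration with n = 2.
Q = [Cu²⁺]_dilute/[Cu²⁺]_conc = 0.01/0.363 = 0.0275.
E = 0 − (0.0592/2) log Q = −(0.0592/2)(-1.560) = 0.0462 V.

0.046 V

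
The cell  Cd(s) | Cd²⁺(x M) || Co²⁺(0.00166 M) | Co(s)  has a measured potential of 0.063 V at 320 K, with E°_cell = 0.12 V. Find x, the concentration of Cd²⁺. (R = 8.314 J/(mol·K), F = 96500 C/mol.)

From the Nernst equation, ln Q = nF(E° − E)/RT = 2×96500×(0.12 − 0.063)/(8.314×320) = 4.135, so Q = 62.5.
With Q = [Cd²⁺]/[Co²⁺] and the known concentrations, [Cd²⁺] in the numerator gives [Cd²⁺] = 0.1 M.

0.1 M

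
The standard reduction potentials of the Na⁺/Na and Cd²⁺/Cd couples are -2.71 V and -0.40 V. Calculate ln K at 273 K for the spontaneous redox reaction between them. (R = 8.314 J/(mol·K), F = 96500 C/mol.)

E°_cell = -0.40 − (-2.71) = 2.31 V, with n = 2 electrons transferred.
At equilibrium E = 0, so the Nernst equation gives ln K = nFE°/RT = (2)(96500)(2.31)/((8.314)(273)) = 196.42.

ln K = 196.4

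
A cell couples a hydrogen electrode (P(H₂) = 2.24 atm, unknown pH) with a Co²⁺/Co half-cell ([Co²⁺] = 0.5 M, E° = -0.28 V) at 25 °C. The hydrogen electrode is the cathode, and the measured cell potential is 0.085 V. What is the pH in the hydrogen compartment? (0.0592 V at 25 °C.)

E°_cell = 0.28 V and n = 2.
log Q = n(E° − E)/0.0592 = 2×(0.28 − 0.085)/0.0592 = 6.588.
With Q = [Co²⁺]·P(H₂) / [H⁺]^2, solving for [H⁺] gives log[H⁺] = -3.269, so pH = 3.27.

pH = 3.27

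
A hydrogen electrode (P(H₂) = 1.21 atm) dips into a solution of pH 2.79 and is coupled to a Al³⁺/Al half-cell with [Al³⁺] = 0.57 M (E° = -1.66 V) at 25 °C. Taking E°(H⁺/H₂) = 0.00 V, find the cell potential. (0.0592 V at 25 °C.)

1.50 V

The hydrogen couple is the cathode, so E°_cell = 1.66 V; n = 6.
[H⁺] = 10^(−2.79) = 0.0016 M, and Q = [Al³⁺]^2·P(H₂)^3 / [H⁺]^6 = 3.16 × 10^16.
E = E° − (0.0592/6) log Q = 1.66 − (0.0592/6)(16.500) = 1.497 V.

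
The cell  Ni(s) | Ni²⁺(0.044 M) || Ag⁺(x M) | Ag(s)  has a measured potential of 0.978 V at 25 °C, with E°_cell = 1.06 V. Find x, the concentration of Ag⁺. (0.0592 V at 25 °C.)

From the Nernst equation, log Q = n(E° − E)/0.0592 = 2(1.06 − 0.978)/0.0592 = 2.770, so Q = 589.
With Q = [Ni²⁺]/[Ag⁺]^2 and the known concentrations, [Ag⁺]^2 in the denominator gives [Ag⁺] = 0.0086 M.

0.0086 M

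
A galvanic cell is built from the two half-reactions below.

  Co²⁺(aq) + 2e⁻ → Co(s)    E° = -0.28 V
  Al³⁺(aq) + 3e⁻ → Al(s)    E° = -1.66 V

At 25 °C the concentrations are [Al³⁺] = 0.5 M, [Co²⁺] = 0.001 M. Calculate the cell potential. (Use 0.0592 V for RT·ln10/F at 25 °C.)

The Co²⁺/Co couple has the higher reduction potential and acts as the cathode, so E°_cell = -0.28 − (-1.66) = 1.38 V.
Balancing electrons gives n = 6; the reaction quotient is Q = [Al³⁺]^2/[Co²⁺]^3 = 2.5 × 10^8.
At 25 °C, E = E° − (0.0592/n) log Q = 1.38 − (0.0592/6)(8.398) = 1.380 − 0.083 = 1.297 V.

1.30 V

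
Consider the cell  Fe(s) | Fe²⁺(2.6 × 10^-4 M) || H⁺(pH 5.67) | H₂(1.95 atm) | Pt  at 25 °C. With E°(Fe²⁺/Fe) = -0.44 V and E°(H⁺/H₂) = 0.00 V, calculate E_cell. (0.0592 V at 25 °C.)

The hydrogen couple is the cathode, so E°_cell = 0.44 V; n = 2.
[H⁺] = 10^(−5.67) = 2.1 × 10^-6 M, and Q = [Fe²⁺]·P(H₂) / [H⁺]^2 = 1.11 × 10^8.
E = E° − (0.0592/2) log Q = 0.44 − (0.0592/2)(8.045) = 0.202 V.

0.20 V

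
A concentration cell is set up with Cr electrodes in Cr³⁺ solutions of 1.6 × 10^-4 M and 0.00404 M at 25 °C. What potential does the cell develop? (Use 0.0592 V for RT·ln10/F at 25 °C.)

0.028 V

Both half-cells are Cr³⁺/Cr, so E°_cell = 0. The concentrated side is the cathode; the cell reaction moves Cr³⁺ from high to low concentration with n = 3.
Q = [Cr³⁺]_dilute/[Cr³⁺]_conc = 1.6 × 10^-4/0.00404 = 0.0396.
E = 0 − (0.0592/3) log Q = −(0.0592/3)(-1.402) = 0.0277 V.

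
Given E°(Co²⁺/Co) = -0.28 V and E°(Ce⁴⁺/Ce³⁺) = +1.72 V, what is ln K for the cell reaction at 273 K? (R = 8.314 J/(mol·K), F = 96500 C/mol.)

E°_cell = +1.72 − (-0.28) = 2.00 V, with n = 2 electrons transferred.
At equilibrium E = 0, so the Nernst equation gives ln K = nFE°/RT = (2)(96500)(2.00)/((8.314)(273)) = 170.06.

ln K = 170.1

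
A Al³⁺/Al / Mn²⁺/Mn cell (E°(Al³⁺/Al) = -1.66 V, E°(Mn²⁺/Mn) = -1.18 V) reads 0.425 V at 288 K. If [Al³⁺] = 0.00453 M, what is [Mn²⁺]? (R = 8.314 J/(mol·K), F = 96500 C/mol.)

3.3 × 10^-4 M

From the Nernst equation, ln Q = nF(E° − E)/RT = 6×96500×(0.48 − 0.425)/(8.314×288) = 13.300, so Q = 5.97 × 10^5.
With Q = [Al³⁺]^2/[Mn²⁺]^3 and the known concentrations, [Mn²⁺]^3 in the denominator gives [Mn²⁺] = 3.3 × 10^-4 M.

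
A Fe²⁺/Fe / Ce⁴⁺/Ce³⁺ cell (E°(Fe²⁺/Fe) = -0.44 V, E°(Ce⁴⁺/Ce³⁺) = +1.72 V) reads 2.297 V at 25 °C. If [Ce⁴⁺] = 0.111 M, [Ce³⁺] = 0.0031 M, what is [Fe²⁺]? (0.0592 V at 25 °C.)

From the Nernst equation, log Q = n(E° − E)/0.0592 = 2(2.16 − 2.297)/0.0592 = -4.628, so Q = 2.35 × 10^-5.
With Q = [Fe²⁺]·[Ce³⁺]^2/[Ce⁴⁺]^2 and the known concentrations, [Fe²⁺] in the numerator gives [Fe²⁺] = 0.03 M.

0.03 M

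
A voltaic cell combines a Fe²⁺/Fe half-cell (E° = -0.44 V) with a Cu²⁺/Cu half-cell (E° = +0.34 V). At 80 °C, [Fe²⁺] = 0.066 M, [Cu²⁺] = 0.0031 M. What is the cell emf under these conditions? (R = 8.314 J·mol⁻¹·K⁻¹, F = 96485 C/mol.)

The Cu²⁺/Cu couple has the higher reduction potential and acts as the cathode, so E°_cell = +0.34 − (-0.44) = 0.78 V.
Balancing electrons gives n = 2; the reaction quotient is Q = [Fe²⁺]/[Cu²⁺] = 21.3.
E = E° − (RT/nF) ln Q = 0.78 − (8.314×353)/(2×96485) × (3.058) = 0.780 − 0.047 = 0.733 V.

0.733 V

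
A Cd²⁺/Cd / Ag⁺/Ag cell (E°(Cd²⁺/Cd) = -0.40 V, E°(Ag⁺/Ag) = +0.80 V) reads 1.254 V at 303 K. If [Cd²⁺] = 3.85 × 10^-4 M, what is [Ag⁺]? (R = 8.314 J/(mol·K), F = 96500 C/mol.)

From the Nernst equation, ln Q = nF(E° − E)/RT = 2×96500×(1.20 − 1.254)/(8.314×303) = -4.137, so Q = 0.0160.
With Q = [Cd²⁺]/[Ag⁺]^2 and the known concentrations, [Ag⁺]^2 in the denominator gives [Ag⁺] = 0.16 M.

0.16 M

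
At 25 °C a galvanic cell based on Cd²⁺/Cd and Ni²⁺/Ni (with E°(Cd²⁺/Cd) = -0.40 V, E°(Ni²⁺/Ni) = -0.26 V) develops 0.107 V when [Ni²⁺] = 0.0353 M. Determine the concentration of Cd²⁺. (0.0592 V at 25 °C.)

0.46 M

From the Nernst equation, log Q = n(E° − E)/0.0592 = 2(0.14 − 0.107)/0.0592 = 1.115, so Q = 13.0.
With Q = [Cd²⁺]/[Ni²⁺] and the known concentrations, [Cd²⁺] in the numerator gives [Cd²⁺] = 0.46 M.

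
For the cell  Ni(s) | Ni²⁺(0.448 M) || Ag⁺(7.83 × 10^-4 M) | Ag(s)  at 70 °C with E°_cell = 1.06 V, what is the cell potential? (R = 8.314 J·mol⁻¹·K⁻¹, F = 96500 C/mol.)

0.860 V

Balancing electrons gives n = 2; the reaction quotient is Q = [Ni²⁺]/[Ag⁺]^2 = 7.31 × 10^5.
E = E° − (RT/nF) ln Q = 1.06 − (8.314×343)/(2×96500) × (13.502) = 1.060 − 0.200 = 0.860 V.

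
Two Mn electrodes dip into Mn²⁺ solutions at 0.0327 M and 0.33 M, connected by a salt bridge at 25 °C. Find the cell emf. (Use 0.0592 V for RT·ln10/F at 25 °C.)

Both half-cells are Mn²⁺/Mn, so E°_cell = 0. The concentrated side is the cathode; the cell reaction moves Mn²⁺ from high to low concentration with n = 2.
Q = [Mn²⁺]_dilute/[Mn²⁺]_conc = 0.0327/0.33 = 0.0991.
E = 0 − (0.0592/2) log Q = −(0.0592/2)(-1.004) = 0.0297 V.

0.030 V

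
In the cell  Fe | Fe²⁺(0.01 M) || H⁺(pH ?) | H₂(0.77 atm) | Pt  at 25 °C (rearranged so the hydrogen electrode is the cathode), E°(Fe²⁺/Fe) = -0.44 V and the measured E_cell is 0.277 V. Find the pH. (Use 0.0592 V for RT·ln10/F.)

pH = 3.81

E°_cell = 0.44 V and n = 2.
log Q = n(E° − E)/0.0592 = 2×(0.44 − 0.277)/0.0592 = 5.507.
With Q = [Fe²⁺]·P(H₂) / [H⁺]^2, solving for [H⁺] gives log[H⁺] = -3.810, so pH = 3.81.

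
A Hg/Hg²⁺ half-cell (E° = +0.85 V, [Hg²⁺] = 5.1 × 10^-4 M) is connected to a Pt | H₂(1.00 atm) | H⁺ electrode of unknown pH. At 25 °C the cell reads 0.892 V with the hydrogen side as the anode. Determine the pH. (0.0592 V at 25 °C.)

E°_cell = 0.85 V and n = 2.
log Q = n(E° − E)/0.0592 = 2×(0.85 − 0.892)/0.0592 = -1.419.
With Q = [H⁺]^2 / ([Hg²⁺]·P(H₂)), solving for [H⁺] gives log[H⁺] = -2.356, so pH = 2.36.

pH = 2.36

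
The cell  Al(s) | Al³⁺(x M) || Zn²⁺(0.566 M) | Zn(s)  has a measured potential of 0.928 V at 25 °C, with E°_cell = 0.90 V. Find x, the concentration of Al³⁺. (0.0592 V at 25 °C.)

0.016 M

From the Nernst equation, log Q = n(E° − E)/0.0592 = 6(0.90 − 0.928)/0.0592 = -2.838, so Q = 0.00145.
With Q = [Al³⁺]^2/[Zn²⁺]^3 and the known concentrations, [Al³⁺]^2 in the numerator gives [Al³⁺] = 0.016 M.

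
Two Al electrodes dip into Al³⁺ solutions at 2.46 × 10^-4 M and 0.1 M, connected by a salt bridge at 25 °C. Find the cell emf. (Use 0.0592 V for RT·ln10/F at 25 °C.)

0.051 V

Both half-cells are Al³⁺/Al, so E°_cell = 0. The concentrated side is the cathode; the cell reaction moves Al³⁺ from high to low concentration with n = 3.
Q = [Al³⁺]_dilute/[Al³⁺]_conc = 2.46 × 10^-4/0.1 = 0.00246.
E = 0 − (0.0592/3) log Q = −(0.0592/3)(-2.609) = 0.0515 V.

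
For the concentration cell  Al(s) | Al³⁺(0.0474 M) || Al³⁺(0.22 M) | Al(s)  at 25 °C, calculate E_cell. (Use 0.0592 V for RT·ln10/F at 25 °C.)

0.013 V

Both half-cells are Al³⁺/Al, so E°_cell = 0. The concentrated side is the cathode; the cell reaction moves Al³⁺ from high to low concentration with n = 3.
Q = [Al³⁺]_dilute/[Al³⁺]_conc = 0.0474/0.22 = 0.215.
E = 0 − (0.0592/3) log Q = −(0.0592/3)(-0.667) = 0.0132 V.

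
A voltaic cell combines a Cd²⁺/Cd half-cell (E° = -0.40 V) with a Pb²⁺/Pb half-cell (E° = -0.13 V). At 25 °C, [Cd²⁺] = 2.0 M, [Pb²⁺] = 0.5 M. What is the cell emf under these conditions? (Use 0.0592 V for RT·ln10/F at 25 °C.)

The Pb²⁺/Pb couple has the higher reduction potential and acts as the cathode, so E°_cell = -0.13 − (-0.40) = 0.27 V.
Balancing electrons gives n = 2; the reaction quotient is Q = [Cd²⁺]/[Pb²⁺] = 4.00.
At 25 °C, E = E° − (0.0592/n) log Q = 0.27 − (0.0592/2)(0.602) = 0.270 − 0.018 = 0.252 V.

0.252 V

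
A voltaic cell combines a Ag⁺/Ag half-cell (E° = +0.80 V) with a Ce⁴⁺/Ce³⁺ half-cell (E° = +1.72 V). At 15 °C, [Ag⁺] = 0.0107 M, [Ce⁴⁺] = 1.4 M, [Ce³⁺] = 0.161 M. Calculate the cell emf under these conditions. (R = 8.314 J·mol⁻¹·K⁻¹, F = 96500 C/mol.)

The Ce⁴⁺/Ce³⁺ couple has the higher reduction potential and acts as the cathode, so E°_cell = +1.72 − (+0.80) = 0.92 V.
Balancing electrons gives n = 1; the reaction quotient is Q = [Ag⁺]·[Ce³⁺]/[Ce⁴⁺] = 0.00123.
E = E° − (RT/nF) ln Q = 0.92 − (8.314×288)/(1×96500) × (-6.700) = 0.920 + 0.166 = 1.086 V.

1.09 V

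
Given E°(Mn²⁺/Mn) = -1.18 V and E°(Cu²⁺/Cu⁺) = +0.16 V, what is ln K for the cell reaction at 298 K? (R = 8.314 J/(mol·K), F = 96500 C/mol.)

E°_cell = +0.16 − (-1.18) = 1.34 V, with n = 2 electrons transferred.
At equilibrium E = 0, so the Nernst equation gives ln K = nFE°/RT = (2)(96500)(1.34)/((8.314)(298)) = 104.38.

ln K = 104.4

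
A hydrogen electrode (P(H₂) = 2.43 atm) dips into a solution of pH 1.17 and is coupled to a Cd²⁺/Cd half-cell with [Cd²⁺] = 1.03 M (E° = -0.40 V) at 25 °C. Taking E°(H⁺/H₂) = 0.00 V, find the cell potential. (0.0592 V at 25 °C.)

The hydrogen couple is the cathode, so E°_cell = 0.40 V; n = 2.
[H⁺] = 10^(−1.17) = 0.068 M, and Q = [Cd²⁺]·P(H₂) / [H⁺]^2 = 548.
E = E° − (0.0592/2) log Q = 0.40 − (0.0592/2)(2.738) = 0.319 V.

0.32 V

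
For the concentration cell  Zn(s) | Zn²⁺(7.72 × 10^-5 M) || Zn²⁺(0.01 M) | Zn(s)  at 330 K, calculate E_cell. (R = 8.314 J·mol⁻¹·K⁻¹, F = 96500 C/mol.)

0.069 V

Both half-cells are Zn²⁺/Zn, so E°_cell = 0. The concentrated side is the cathode; the cell reaction moves Zn²⁺ from high to low concentration with n = 2.
Q = [Zn²⁺]_dilute/[Zn²⁺]_conc = 7.72 × 10^-5/0.01 = 0.00772.
E = 0 − (RT/nF) ln Q = −((8.314×330)/(2×96500))(-4.864) = 0.0691 V.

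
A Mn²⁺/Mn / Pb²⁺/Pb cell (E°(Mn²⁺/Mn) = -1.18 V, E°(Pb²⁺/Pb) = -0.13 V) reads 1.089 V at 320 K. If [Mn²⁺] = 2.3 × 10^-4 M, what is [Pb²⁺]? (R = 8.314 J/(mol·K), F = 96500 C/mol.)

From the Nernst equation, ln Q = nF(E° − E)/RT = 2×96500×(1.05 − 1.089)/(8.314×320) = -2.829, so Q = 0.0591.
With Q = [Mn²⁺]/[Pb²⁺] and the known concentrations, [Pb²⁺] in the denominator gives [Pb²⁺] = 0.0039 M.

0.0039 M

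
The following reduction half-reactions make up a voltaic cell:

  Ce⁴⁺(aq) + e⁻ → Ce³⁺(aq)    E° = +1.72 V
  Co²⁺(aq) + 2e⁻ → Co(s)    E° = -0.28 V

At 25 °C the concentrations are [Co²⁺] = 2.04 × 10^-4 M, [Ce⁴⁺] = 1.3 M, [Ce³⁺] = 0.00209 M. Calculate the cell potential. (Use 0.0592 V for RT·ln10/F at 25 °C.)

2.27 V

The Ce⁴⁺/Ce³⁺ couple has the higher reduction potential and acts as the cathode, so E°_cell = +1.72 − (-0.28) = 2.00 V.
Balancing electrons gives n = 2; the reaction quotient is Q = [Co²⁺]·[Ce³⁺]^2/[Ce⁴⁺]^2 = 5.27 × 10^-10.
At 25 °C, E = E° − (0.0592/n) log Q = 2.00 − (0.0592/2)(-9.278) = 2.000 + 0.275 = 2.275 V.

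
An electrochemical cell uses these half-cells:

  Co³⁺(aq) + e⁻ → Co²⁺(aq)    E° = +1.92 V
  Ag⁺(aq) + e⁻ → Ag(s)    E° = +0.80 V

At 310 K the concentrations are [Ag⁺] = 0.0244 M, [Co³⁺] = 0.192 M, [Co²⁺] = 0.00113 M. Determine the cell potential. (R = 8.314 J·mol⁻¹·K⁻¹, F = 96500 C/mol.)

1.36 V

The Co³⁺/Co²⁺ couple has the higher reduction potential and acts as the cathode, so E°_cell = +1.92 − (+0.80) = 1.12 V.
Balancing electrons gives n = 1; the reaction quotient is Q = [Ag⁺]·[Co²⁺]/[Co³⁺] = 1.44 × 10^-4.
E = E° − (RT/nF) ln Q = 1.12 − (8.314×310)/(1×96500) × (-8.848) = 1.120 + 0.236 = 1.356 V.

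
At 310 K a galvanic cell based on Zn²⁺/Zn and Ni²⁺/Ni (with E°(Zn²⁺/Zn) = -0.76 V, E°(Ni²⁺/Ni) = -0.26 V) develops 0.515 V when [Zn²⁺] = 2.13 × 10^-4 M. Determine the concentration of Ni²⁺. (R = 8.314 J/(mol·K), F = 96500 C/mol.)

6.5 × 10^-4 M

From the Nernst equation, ln Q = nF(E° − E)/RT = 2×96500×(0.50 − 0.515)/(8.314×310) = -1.123, so Q = 0.325.
With Q = [Zn²⁺]/[Ni²⁺] and the known concentrations, [Ni²⁺] in the denominator gives [Ni²⁺] = 6.5 × 10^-4 M.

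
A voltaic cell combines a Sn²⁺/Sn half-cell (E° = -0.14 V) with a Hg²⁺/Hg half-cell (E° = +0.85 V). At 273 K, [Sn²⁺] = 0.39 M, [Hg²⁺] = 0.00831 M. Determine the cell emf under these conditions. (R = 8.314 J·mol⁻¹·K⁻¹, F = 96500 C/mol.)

0.945 V

The Hg²⁺/Hg couple has the higher reduction potential and acts as the cathode, so E°_cell = +0.85 − (-0.14) = 0.99 V.
Balancing electrons gives n = 2; the reaction quotient is Q = [Sn²⁺]/[Hg²⁺] = 46.9.
E = E° − (RT/nF) ln Q = 0.99 − (8.314×273)/(2×96500) × (3.849) = 0.990 − 0.045 = 0.945 V.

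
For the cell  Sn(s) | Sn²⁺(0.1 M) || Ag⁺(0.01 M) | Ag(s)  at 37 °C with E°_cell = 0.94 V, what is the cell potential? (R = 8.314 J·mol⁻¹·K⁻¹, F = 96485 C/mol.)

Balancing electrons gives n = 2; the reaction quotient is Q = [Sn²⁺]/[Ag⁺]^2 = 1000.
E = E° − (RT/nF) ln Q = 0.94 − (8.314×310)/(2×96485) × (6.908) = 0.940 − 0.092 = 0.848 V.

0.848 V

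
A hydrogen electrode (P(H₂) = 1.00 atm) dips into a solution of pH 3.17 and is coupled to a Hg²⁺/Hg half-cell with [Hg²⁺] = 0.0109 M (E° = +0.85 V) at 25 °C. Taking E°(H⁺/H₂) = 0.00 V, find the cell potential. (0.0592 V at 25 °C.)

0.98 V

The Hg²⁺/Hg couple is the cathode, so E°_cell = 0.85 V; n = 2.
[H⁺] = 10^(−3.17) = 6.8 × 10^-4 M, and Q = [H⁺]^2 / ([Hg²⁺]·P(H₂)) = 4.19 × 10^-5.
E = E° − (0.0592/2) log Q = 0.85 − (0.0592/2)(-4.377) = 0.980 V.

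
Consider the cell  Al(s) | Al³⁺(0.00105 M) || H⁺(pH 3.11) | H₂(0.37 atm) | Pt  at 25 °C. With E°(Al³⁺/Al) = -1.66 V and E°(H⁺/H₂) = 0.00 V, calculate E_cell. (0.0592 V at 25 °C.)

The hydrogen couple is the cathode, so E°_cell = 1.66 V; n = 6.
[H⁺] = 10^(−3.11) = 7.8 × 10^-4 M, and Q = [Al³⁺]^2·P(H₂)^3 / [H⁺]^6 = 2.55 × 10^11.
E = E° − (0.0592/6) log Q = 1.66 − (0.0592/6)(11.407) = 1.547 V.

1.55 V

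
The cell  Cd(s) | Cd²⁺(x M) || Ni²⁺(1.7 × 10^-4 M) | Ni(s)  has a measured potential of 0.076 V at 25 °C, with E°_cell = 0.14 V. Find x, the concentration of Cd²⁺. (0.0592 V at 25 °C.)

0.025 M

From the Nernst equation, log Q = n(E° − E)/0.0592 = 2(0.14 − 0.076)/0.0592 = 2.162, so Q = 145.
With Q = [Cd²⁺]/[Ni²⁺] and the known concentrations, [Cd²⁺] in the numerator gives [Cd²⁺] = 0.025 M.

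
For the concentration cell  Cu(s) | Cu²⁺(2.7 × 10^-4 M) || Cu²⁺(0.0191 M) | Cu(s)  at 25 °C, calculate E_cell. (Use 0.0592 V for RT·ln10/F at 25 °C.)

0.055 V

Both half-cells are Cu²⁺/Cu, so E°_cell = 0. The concentrated side is the cathode; the cell reaction moves Cu²⁺ from high to low concentration with n = 2.
Q = [Cu²⁺]_dilute/[Cu²⁺]_conc = 2.7 × 10^-4/0.0191 = 0.0141.
E = 0 − (0.0592/2) log Q = −(0.0592/2)(-1.850) = 0.0548 V.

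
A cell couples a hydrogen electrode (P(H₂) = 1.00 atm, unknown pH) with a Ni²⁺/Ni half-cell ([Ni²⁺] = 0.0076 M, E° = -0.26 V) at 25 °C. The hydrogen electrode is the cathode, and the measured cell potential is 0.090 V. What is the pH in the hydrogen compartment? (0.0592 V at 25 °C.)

pH = 3.93

E°_cell = 0.26 V and n = 2.
log Q = n(E° − E)/0.0592 = 2×(0.26 − 0.090)/0.0592 = 5.743.
With Q = [Ni²⁺]·P(H₂) / [H⁺]^2, solving for [H⁺] gives log[H⁺] = -3.931, so pH = 3.93.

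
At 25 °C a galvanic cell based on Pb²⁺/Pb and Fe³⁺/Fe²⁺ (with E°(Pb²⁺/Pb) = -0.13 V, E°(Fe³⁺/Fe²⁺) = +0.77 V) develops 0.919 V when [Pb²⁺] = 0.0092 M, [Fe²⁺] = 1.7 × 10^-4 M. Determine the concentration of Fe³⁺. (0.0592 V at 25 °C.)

From the Nernst equation, log Q = n(E° − E)/0.0592 = 2(0.90 − 0.919)/0.0592 = -0.642, so Q = 0.228.
With Q = [Pb²⁺]·[Fe²⁺]^2/[Fe³⁺]^2 and the known concentrations, [Fe³⁺]^2 in the denominator gives [Fe³⁺] = 3.4 × 10^-5 M.

3.4 × 10^-5 M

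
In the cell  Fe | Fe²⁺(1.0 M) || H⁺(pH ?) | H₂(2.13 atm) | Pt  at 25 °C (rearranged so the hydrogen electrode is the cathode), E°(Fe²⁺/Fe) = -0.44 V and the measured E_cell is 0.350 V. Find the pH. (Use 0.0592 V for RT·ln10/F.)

pH = 1.36

E°_cell = 0.44 V and n = 2.
log Q = n(E° − E)/0.0592 = 2×(0.44 − 0.350)/0.0592 = 3.041.
With Q = [Fe²⁺]·P(H₂) / [H⁺]^2, solving for [H⁺] gives log[H⁺] = -1.356, so pH = 1.36.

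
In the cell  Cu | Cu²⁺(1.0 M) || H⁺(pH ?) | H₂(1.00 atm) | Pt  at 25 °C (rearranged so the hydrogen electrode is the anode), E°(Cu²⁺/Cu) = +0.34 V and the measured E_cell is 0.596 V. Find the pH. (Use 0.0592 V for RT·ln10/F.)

pH = 4.32

E°_cell = 0.34 V and n = 2.
log Q = n(E° − E)/0.0592 = 2×(0.34 − 0.596)/0.0592 = -8.649.
With Q = [H⁺]^2 / ([Cu²⁺]·P(H₂)), solving for [H⁺] gives log[H⁺] = -4.324, so pH = 4.32.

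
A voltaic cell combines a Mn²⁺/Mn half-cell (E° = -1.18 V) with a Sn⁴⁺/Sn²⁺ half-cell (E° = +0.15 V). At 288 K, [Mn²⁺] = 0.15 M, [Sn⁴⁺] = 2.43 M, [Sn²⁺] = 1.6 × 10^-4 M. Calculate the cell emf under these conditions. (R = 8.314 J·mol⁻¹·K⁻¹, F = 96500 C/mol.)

The Sn⁴⁺/Sn²⁺ couple has the higher reduction potential and acts as the cathode, so E°_cell = +0.15 − (-1.18) = 1.33 V.
Balancing electrons gives n = 2; the reaction quotient is Q = [Mn²⁺]·[Sn²⁺]/[Sn⁴⁺] = 9.88 × 10^-6.
E = E° − (RT/nF) ln Q = 1.33 − (8.314×288)/(2×96500) × (-11.525) = 1.330 + 0.143 = 1.473 V.

1.47 V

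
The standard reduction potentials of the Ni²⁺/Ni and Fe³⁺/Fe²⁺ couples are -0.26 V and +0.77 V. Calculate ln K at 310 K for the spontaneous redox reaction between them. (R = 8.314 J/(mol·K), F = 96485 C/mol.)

ln K = 77.1

E°_cell = +0.77 − (-0.26) = 1.03 V, with n = 2 electrons transferred.
At equilibrium E = 0, so the Nernst equation gives ln K = nFE°/RT = (2)(96485)(1.03)/((8.314)(310)) = 77.12.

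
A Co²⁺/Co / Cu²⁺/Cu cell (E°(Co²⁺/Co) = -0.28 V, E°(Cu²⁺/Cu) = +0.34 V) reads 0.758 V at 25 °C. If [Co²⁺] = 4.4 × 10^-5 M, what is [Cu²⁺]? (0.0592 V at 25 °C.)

2.0 M

From the Nernst equation, log Q = n(E° − E)/0.0592 = 2(0.62 − 0.758)/0.0592 = -4.662, so Q = 2.18 × 10^-5.
With Q = [Co²⁺]/[Cu²⁺] and the known concentrations, [Cu²⁺] in the denominator gives [Cu²⁺] = 2.0 M.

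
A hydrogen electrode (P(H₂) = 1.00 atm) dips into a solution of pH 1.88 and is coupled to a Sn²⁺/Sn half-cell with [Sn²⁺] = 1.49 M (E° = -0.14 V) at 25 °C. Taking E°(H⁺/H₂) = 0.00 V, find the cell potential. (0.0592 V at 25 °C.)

The hydrogen couple is the cathode, so E°_cell = 0.14 V; n = 2.
[H⁺] = 10^(−1.88) = 0.013 M, and Q = [Sn²⁺]·P(H₂) / [H⁺]^2 = 8570.
E = E° − (0.0592/2) log Q = 0.14 − (0.0592/2)(3.933) = 0.024 V.

0.024 V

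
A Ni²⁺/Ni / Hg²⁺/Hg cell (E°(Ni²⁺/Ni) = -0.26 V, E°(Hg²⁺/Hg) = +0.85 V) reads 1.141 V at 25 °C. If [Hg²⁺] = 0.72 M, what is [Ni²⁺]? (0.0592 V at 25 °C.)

From the Nernst equation, log Q = n(E° − E)/0.0592 = 2(1.11 − 1.141)/0.0592 = -1.047, so Q = 0.0897.
With Q = [Ni²⁺]/[Hg²⁺] and the known concentrations, [Ni²⁺] in the numerator gives [Ni²⁺] = 0.065 M.

0.065 M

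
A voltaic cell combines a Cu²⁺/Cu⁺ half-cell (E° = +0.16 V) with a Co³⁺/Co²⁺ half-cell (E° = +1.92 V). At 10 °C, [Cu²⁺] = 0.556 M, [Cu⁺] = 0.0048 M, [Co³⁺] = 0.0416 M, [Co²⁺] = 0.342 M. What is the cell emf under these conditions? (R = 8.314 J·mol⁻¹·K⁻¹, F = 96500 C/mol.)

1.59 V

The Co³⁺/Co²⁺ couple has the higher reduction potential and acts as the cathode, so E°_cell = +1.92 − (+0.16) = 1.76 V.
Balancing electrons gives n = 1; the reaction quotient is Q = [Cu²⁺]·[Co²⁺]/([Cu⁺]·[Co³⁺]) = 952.
E = E° − (RT/nF) ln Q = 1.76 − (8.314×283)/(1×96500) × (6.859) = 1.760 − 0.167 = 1.593 V.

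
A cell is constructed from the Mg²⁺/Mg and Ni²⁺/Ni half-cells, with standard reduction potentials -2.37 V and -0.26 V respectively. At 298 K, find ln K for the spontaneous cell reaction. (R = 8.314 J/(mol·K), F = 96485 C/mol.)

E°_cell = -0.26 − (-2.37) = 2.11 V, with n = 2 electrons transferred.
At equilibrium E = 0, so the Nernst equation gives ln K = nFE°/RT = (2)(96485)(2.11)/((8.314)(298)) = 164.34.

ln K = 164.3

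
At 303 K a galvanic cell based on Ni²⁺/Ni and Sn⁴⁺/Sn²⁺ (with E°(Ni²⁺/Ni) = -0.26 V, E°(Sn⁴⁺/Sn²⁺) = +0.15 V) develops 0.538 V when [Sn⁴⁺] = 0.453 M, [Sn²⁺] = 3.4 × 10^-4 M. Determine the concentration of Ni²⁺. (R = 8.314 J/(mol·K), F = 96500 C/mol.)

0.073 M

From the Nernst equation, ln Q = nF(E° − E)/RT = 2×96500×(0.41 − 0.538)/(8.314×303) = -9.807, so Q = 5.51 × 10^-5.
With Q = [Ni²⁺]·[Sn²⁺]/[Sn⁴⁺] and the known concentrations, [Ni²⁺] in the numerator gives [Ni²⁺] = 0.073 M.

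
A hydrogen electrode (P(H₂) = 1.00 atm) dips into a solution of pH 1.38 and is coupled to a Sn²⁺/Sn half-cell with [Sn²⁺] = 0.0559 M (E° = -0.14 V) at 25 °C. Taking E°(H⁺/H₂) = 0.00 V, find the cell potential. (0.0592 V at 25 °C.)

The hydrogen couple is the cathode, so E°_cell = 0.14 V; n = 2.
[H⁺] = 10^(−1.38) = 0.042 M, and Q = [Sn²⁺]·P(H₂) / [H⁺]^2 = 32.2.
E = E° − (0.0592/2) log Q = 0.14 − (0.0592/2)(1.507) = 0.095 V.

0.095 V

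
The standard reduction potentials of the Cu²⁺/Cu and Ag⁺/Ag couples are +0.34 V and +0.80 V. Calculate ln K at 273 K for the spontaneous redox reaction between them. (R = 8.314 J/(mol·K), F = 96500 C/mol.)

ln K = 39.1

E°_cell = +0.80 − (+0.34) = 0.46 V, with n = 2 electrons transferred.
At equilibrium E = 0, so the Nernst equation gives ln K = nFE°/RT = (2)(96500)(0.46)/((8.314)(273)) = 39.11.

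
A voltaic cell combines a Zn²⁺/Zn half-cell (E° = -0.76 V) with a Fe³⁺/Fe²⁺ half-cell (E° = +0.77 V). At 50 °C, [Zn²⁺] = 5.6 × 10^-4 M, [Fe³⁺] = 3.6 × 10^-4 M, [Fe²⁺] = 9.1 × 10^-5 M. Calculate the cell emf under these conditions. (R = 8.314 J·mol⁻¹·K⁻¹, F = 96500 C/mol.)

The Fe³⁺/Fe²⁺ couple has the higher reduction potential and acts as the cathode, so E°_cell = +0.77 − (-0.76) = 1.53 V.
Balancing electrons gives n = 2; the reaction quotient is Q = [Zn²⁺]·[Fe²⁺]^2/[Fe³⁺]^2 = 3.58 × 10^-5.
E = E° − (RT/nF) ln Q = 1.53 − (8.314×323)/(2×96500) × (-10.238) = 1.530 + 0.142 = 1.672 V.

1.67 V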